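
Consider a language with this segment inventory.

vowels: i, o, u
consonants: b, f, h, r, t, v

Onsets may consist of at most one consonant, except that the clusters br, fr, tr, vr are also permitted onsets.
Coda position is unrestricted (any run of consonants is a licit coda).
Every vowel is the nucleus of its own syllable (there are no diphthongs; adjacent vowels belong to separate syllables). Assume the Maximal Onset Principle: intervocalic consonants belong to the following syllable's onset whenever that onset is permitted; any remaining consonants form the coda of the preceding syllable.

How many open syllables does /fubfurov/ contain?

The vowels are u, u, o — 3 nuclei, so 3 syllables.
Between /u/ (V1) and /u/ (V2): /bf/ splits as /b/ + /f/ (/f/ is the longest suffix that is a licit onset).
Between /u/ (V2) and /o/ (V3): /r/ → onset of the next syllable (single consonants are always licit onsets).
Syllabification: fub.fu.rov.
Classifying each syllable: /fub/ (closed), /fu/ (open), /rov/ (closed).
Open syllables: 1.

1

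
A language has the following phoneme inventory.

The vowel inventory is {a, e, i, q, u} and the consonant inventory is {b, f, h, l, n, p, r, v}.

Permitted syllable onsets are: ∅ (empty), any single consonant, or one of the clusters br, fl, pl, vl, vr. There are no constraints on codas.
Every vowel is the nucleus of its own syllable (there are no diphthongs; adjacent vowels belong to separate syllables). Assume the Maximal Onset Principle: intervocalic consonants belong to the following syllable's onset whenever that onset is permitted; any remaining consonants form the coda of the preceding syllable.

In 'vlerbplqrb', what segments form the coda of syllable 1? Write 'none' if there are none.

Vowels present: e, q; each is a nucleus, giving 2 syllables.
/e…q/ gap (V1→V2): /rbpl/ splits as /rb/ + /pl/ (/pl/ is the longest suffix that is a licit onset).
Putting it together: vlerb.plqrb.
Syllable 1 is /vlerb/: onset /vl/, nucleus /e/, coda /rb/.

rb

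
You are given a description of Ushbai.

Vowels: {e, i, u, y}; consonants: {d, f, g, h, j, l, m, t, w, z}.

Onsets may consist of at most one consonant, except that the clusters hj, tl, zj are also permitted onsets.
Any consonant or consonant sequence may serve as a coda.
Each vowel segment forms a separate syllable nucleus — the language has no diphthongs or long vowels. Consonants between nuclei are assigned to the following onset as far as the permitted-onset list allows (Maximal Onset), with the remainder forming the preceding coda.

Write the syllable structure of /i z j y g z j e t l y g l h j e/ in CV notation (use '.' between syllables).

V.CCVC.CCV.CCVCC.CCV

Nuclei (vowels): i, y, e, y, e → 5 syllables.
/i…y/ gap (V1→V2): /zj/ — entire cluster is a permitted onset → onset /zj/, coda ∅.
/y…e/ gap (V2→V3): /gzj/ — longest licit onset from the right is /zj/, leaving /g/ as coda.
/e…y/ gap (V3→V4): /tl/ is a licit onset in full, so it all attaches to the next syllable.
/y…e/ gap (V4→V5): /glhj/ splits as /gl/ + /hj/ (/hj/ is the longest suffix that is a licit onset).
Result: i.zjyg.zje.tlygl.hje.
Mapping each syllable to C/V: /i/ → V, /zjyg/ → CCVC, /zje/ → CCV, /tlygl/ → CCVCC, /hje/ → CCV.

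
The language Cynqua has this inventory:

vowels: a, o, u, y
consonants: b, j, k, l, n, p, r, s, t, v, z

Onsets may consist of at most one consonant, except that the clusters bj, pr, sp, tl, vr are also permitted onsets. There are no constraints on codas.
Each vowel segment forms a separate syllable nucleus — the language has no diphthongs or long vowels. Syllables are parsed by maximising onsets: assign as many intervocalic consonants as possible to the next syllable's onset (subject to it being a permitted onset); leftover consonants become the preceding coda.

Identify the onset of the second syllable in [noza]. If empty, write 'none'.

z

Vowels present: o, a; each is a nucleus, giving 2 syllables.
Between /o/ (V1) and /a/ (V2): /z/ is a single consonant, so it becomes the next onset.
Result: no.za.
Syllable 2 is /za/: onset /z/, nucleus /a/, coda ∅.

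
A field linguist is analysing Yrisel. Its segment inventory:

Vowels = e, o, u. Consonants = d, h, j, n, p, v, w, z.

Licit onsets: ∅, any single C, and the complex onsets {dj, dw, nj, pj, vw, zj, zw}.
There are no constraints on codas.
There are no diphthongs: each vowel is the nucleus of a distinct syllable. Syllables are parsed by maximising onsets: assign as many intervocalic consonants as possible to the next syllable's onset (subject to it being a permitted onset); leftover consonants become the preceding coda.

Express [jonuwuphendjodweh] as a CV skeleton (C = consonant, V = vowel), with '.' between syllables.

Nuclei (vowels): o, u, u, e, o, e → 6 syllables.
/o…u/ gap (V1→V2): /n/ → onset of the next syllable (single consonants are always licit onsets).
/u…u/ gap (V2→V3): /w/ → onset of the next syllable (single consonants are always licit onsets).
/u…e/ gap (V3→V4): /ph/ — longest licit onset from the right is /h/, leaving /p/ as coda.
/e…o/ gap (V4→V5): cluster /ndj/ — the longest permitted-onset suffix is /dj/; onset = /dj/, preceding coda = /n/.
/o…e/ gap (V5→V6): /dw/ — entire cluster is a permitted onset → onset /dw/, coda ∅.
So the parse is jo.nu.wup.hen.djo.dweh.
Mapping each syllable to C/V: /jo/ → CV, /nu/ → CV, /wup/ → CVC, /hen/ → CVC, /djo/ → CCV, /dweh/ → CCVC.

CV.CV.CVC.CVC.CCV.CCVC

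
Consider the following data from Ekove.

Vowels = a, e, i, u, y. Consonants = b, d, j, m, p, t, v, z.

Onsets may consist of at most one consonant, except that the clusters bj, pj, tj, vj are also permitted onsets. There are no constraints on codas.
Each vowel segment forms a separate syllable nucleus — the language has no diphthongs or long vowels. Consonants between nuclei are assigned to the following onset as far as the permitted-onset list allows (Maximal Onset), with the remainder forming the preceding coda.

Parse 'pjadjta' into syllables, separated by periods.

Nuclei (vowels): a, a → 2 syllables.
σ1/σ2 boundary: /djt/; trying suffixes from longest down, /t/ is the first permitted one, so coda /dj/ | onset /t/.

pjadj.ta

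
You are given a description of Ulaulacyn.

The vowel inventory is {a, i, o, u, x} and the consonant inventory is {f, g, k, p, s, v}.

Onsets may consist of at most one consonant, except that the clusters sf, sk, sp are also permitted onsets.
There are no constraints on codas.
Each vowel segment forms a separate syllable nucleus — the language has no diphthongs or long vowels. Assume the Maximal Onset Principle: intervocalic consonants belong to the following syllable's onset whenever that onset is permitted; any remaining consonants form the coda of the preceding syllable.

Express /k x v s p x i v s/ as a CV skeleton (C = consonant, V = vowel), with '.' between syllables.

CVC.CCV.VCC

The vowels are x, x, i — 3 nuclei, so 3 syllables.
/x…x/ gap (V1→V2): /vsp/ splits as /v/ + /sp/ (/sp/ is the longest suffix that is a licit onset).
/x…i/ gap (V2→V3): hiatus — the boundary sits between the two vowels.
Result: kxv.spx.ivs.
Mapping each syllable to C/V: /kxv/ → CVC, /spx/ → CCV, /ivs/ → VCC.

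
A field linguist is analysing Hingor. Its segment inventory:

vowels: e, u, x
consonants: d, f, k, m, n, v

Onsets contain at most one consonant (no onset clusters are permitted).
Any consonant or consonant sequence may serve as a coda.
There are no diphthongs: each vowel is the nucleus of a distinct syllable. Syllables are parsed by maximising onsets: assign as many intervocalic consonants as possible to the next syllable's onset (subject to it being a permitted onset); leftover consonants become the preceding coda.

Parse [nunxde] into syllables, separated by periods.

nu.nx.de

Nuclei (vowels): u, x, e → 3 syllables.
/u…x/ gap (V1→V2): /n/ → onset of the next syllable (single consonants are always licit onsets).
/x…e/ gap (V2→V3): just /d/ — single C goes to the following onset.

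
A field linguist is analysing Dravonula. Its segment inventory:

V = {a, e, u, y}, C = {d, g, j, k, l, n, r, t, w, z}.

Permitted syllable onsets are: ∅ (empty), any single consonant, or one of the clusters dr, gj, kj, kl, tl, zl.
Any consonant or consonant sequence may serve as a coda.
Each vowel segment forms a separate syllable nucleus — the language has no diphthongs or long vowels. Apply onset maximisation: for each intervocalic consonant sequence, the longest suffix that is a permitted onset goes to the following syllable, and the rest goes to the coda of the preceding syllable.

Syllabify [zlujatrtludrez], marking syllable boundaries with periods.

Vowels present: u, a, u, e; each is a nucleus, giving 4 syllables.
σ1/σ2 boundary: /j/ is a single consonant, so it becomes the next onset.
σ2/σ3 boundary: /trtl/; trying suffixes from longest down, /tl/ is the first permitted one, so coda /tr/ | onset /tl/.
σ3/σ4 boundary: /dr/ — entire cluster is a permitted onset → onset /dr/, coda ∅.

zlu.jatr.tlu.drez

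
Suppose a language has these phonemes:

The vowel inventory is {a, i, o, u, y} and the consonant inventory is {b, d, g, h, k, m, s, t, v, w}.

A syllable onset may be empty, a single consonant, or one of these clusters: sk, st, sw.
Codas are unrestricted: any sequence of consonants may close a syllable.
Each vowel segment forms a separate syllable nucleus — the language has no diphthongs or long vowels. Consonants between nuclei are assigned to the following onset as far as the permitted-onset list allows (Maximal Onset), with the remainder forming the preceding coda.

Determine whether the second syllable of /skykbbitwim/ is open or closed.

The vowels are y, i, i — 3 nuclei, so 3 syllables.
V1 /y/ – V2 /i/: /kbb/; trying suffixes from longest down, /b/ is the first permitted one, so coda /kb/ | onset /b/.
V2 /i/ – V3 /i/: cluster /tw/ — the longest permitted-onset suffix is /w/; onset = /w/, preceding coda = /t/.
Syllabification: skykb.bit.wim.
Syllable 2 is /bit/ with coda /t/, so it is closed.

closed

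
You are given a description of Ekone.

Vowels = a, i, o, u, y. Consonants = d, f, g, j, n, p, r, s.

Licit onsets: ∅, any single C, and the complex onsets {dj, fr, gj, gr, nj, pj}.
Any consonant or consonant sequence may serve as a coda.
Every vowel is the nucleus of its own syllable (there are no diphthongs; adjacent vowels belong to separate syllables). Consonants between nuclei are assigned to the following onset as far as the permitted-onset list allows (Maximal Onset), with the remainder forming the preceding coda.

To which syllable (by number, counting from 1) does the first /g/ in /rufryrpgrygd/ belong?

3

Vowels present: u, y, y; each is a nucleus, giving 3 syllables.
/u…y/ gap (V1→V2): /fr/ — entire cluster is a permitted onset → onset /fr/, coda ∅.
/y…y/ gap (V2→V3): /rpgr/ splits as /rp/ + /gr/ (/gr/ is the longest suffix that is a licit onset).
Putting it together: ru.fryrp.grygd.
The first /g/ is in the onset of syllable 3 (/grygd/).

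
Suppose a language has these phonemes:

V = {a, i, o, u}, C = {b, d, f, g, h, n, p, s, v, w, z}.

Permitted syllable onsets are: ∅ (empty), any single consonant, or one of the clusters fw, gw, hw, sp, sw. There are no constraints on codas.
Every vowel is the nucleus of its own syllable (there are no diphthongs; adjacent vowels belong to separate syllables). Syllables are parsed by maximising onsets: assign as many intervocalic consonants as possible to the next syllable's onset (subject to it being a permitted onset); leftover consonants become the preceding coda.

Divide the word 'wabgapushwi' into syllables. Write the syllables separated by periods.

Nuclei (vowels): a, a, u, i → 4 syllables.
V1 /a/ – V2 /a/: /bg/ splits as /b/ + /g/ (/g/ is the longest suffix that is a licit onset).
V2 /a/ – V3 /u/: /p/ → onset of the next syllable (single consonants are always licit onsets).
V3 /u/ – V4 /i/: /shw/ — longest licit onset from the right is /hw/, leaving /s/ as coda.

wab.ga.pus.hwi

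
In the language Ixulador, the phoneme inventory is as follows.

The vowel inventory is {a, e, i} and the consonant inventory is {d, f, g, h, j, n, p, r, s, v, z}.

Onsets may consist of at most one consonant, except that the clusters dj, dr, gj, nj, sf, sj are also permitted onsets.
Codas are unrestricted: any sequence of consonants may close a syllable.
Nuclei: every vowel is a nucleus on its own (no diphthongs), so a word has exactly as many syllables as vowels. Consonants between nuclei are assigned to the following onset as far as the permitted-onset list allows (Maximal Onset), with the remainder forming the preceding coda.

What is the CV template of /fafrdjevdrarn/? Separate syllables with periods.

Nuclei (vowels): a, e, a → 3 syllables.
/a…e/ gap (V1→V2): /frdj/; trying suffixes from longest down, /dj/ is the first permitted one, so coda /fr/ | onset /dj/.
/e…a/ gap (V2→V3): /vdr/ — longest licit onset from the right is /dr/, leaving /v/ as coda.
Putting it together: fafr.djev.drarn.
Mapping each syllable to C/V: /fafr/ → CVCC, /djev/ → CCVC, /drarn/ → CCVCC.

CVCC.CCVC.CCVCC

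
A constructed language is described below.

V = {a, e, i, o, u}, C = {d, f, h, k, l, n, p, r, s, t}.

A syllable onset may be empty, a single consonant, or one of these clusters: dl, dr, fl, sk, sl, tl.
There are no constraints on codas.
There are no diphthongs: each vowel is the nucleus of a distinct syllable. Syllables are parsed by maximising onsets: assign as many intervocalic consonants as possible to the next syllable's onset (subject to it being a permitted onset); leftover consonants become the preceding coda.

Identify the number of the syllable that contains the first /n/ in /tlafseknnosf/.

2

Vowels present: a, e, o; each is a nucleus, giving 3 syllables.
σ1/σ2 boundary: cluster /fs/ — the longest permitted-onset suffix is /s/; onset = /s/, preceding coda = /f/.
σ2/σ3 boundary: /knn/ — longest licit onset from the right is /n/, leaving /kn/ as coda.
Result: tlaf.sekn.nosf.
The first /n/ is in the coda of syllable 2 (/sekn/).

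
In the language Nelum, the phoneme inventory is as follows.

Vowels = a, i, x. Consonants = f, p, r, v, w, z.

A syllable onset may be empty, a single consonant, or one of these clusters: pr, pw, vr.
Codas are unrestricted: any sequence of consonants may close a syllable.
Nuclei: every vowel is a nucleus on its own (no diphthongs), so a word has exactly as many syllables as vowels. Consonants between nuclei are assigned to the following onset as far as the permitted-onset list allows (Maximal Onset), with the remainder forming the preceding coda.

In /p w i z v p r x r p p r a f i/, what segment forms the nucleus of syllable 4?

The vowels are i, x, a, i — 4 nuclei, so 4 syllables.
The fourth nucleus (vowel 4 from the left) is /i/.

i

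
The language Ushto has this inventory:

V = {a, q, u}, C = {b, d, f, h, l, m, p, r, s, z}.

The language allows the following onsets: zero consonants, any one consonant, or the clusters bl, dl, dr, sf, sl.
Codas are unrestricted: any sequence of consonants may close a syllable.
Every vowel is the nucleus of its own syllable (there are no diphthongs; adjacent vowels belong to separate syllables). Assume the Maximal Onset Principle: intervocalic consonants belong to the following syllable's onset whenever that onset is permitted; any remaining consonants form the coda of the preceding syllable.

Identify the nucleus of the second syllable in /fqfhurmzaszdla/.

The vowels are q, u, a, a — 4 nuclei, so 4 syllables.
The second nucleus (vowel 2 from the left) is /u/.

u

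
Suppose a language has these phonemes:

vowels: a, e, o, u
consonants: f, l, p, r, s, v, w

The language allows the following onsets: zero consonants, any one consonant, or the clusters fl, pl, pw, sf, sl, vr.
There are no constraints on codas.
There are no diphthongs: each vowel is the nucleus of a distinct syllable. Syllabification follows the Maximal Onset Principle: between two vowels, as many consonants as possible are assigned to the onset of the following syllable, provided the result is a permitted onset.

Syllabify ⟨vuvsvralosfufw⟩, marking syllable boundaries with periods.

Nuclei (vowels): u, a, o, u → 4 syllables.
V1 /u/ – V2 /a/: /vsvr/ — longest licit onset from the right is /vr/, leaving /vs/ as coda.
V2 /a/ – V3 /o/: /l/ → onset of the next syllable (single consonants are always licit onsets).
V3 /o/ – V4 /u/: /sf/ is a licit onset in full, so it all attaches to the next syllable.

vuvs.vra.lo.sfufw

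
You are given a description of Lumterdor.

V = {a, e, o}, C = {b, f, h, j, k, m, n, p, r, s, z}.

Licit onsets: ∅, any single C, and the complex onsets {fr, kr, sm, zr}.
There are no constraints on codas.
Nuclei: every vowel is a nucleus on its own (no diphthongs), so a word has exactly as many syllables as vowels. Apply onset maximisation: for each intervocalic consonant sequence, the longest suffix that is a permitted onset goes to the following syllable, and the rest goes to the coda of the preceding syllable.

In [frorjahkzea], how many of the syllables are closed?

2

The vowels are o, a, e, a — 4 nuclei, so 4 syllables.
Between /o/ (V1) and /a/ (V2): /rj/; trying suffixes from longest down, /j/ is the first permitted one, so coda /r/ | onset /j/.
Between /a/ (V2) and /e/ (V3): /hkz/; trying suffixes from longest down, /z/ is the first permitted one, so coda /hk/ | onset /z/.
Between /e/ (V3) and /a/ (V4): nothing intervenes; syllable break is V.V.
Result: fror.jahk.ze.a.
Classifying each syllable: /fror/ (closed), /jahk/ (closed), /ze/ (open), /a/ (open).
Closed syllables: 2.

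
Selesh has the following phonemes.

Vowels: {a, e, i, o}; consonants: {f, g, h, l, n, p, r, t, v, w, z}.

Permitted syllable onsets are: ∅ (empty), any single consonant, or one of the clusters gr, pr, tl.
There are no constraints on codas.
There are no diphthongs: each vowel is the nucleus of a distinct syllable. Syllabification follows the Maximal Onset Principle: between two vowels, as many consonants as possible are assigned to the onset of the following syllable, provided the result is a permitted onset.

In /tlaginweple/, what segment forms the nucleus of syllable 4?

The vowels are a, i, e, e — 4 nuclei, so 4 syllables.
The fourth nucleus (vowel 4 from the left) is /e/.

e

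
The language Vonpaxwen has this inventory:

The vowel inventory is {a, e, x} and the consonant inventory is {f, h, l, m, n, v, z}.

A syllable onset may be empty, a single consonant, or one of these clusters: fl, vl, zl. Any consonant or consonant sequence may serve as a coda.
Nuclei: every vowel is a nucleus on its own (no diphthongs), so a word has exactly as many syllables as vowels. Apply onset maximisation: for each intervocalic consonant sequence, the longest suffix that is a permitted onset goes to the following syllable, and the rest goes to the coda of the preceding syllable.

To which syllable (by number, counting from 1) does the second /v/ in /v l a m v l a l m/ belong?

Vowels present: a, a; each is a nucleus, giving 2 syllables.
σ1/σ2 boundary: cluster /mvl/ — the longest permitted-onset suffix is /vl/; onset = /vl/, preceding coda = /m/.
Putting it together: vlam.vlalm.
The second /v/ is in the onset of syllable 2 (/vlalm/).

2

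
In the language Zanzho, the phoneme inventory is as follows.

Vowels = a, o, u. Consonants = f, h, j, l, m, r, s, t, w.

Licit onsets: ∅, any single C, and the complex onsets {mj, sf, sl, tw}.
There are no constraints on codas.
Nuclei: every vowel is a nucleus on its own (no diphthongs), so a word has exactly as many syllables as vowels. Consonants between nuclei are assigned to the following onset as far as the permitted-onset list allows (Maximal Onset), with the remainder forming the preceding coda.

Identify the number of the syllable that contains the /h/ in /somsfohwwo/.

2

Nuclei (vowels): o, o, o → 3 syllables.
σ1/σ2 boundary: /msf/ — longest licit onset from the right is /sf/, leaving /m/ as coda.
σ2/σ3 boundary: /hww/ splits as /hw/ + /w/ (/w/ is the longest suffix that is a licit onset).
Result: som.sfohw.wo.
The /h/ is in the coda of syllable 2 (/sfohw/).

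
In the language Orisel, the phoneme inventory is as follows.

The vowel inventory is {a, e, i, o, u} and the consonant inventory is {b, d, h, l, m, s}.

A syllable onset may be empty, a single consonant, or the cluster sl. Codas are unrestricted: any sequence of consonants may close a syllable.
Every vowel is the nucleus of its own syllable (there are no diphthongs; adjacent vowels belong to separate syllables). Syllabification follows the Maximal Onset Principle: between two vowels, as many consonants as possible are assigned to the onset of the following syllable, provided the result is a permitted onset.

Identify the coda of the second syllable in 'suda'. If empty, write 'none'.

The vowels are u, a — 2 nuclei, so 2 syllables.
Between /u/ (V1) and /a/ (V2): /d/ → onset of the next syllable (single consonants are always licit onsets).
Result: su.da.
Syllable 2 is /da/: onset /d/, nucleus /a/, coda ∅.

none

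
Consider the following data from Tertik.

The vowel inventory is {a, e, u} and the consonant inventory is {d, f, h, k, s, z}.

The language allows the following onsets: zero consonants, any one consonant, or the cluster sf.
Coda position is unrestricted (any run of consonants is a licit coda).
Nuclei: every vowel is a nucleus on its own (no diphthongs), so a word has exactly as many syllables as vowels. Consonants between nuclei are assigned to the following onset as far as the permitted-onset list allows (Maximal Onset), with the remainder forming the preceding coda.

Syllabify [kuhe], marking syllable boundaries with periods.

ku.he

Vowels present: u, e; each is a nucleus, giving 2 syllables.
Between /u/ (V1) and /e/ (V2): just /h/ — single C goes to the following onset.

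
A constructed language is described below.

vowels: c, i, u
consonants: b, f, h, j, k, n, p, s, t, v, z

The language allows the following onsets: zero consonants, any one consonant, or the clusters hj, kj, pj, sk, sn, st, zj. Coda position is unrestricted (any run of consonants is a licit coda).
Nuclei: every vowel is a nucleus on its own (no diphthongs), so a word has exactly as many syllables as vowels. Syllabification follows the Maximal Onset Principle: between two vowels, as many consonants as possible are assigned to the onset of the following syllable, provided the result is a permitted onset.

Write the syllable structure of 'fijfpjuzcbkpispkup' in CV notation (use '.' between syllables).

The vowels are i, u, c, i, u — 5 nuclei, so 5 syllables.
Between /i/ (V1) and /u/ (V2): /jfpj/; trying suffixes from longest down, /pj/ is the first permitted one, so coda /jf/ | onset /pj/.
Between /u/ (V2) and /c/ (V3): /z/ is a single consonant, so it becomes the next onset.
Between /c/ (V3) and /i/ (V4): cluster /bkp/ — the longest permitted-onset suffix is /p/; onset = /p/, preceding coda = /bk/.
Between /i/ (V4) and /u/ (V5): /spk/ splits as /sp/ + /k/ (/k/ is the longest suffix that is a licit onset).
So the parse is fijf.pju.zcbk.pisp.kup.
Mapping each syllable to C/V: /fijf/ → CVCC, /pju/ → CCV, /zcbk/ → CVCC, /pisp/ → CVCC, /kup/ → CVC.

CVCC.CCV.CVCC.CVCC.CVC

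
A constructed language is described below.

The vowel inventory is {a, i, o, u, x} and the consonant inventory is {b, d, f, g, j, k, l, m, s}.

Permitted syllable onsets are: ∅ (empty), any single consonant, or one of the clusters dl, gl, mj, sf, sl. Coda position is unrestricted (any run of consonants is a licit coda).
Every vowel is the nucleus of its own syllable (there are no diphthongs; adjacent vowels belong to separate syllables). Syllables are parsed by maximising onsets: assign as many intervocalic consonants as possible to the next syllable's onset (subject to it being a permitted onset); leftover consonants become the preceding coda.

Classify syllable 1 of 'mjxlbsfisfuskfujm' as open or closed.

Nuclei (vowels): x, i, u, u → 4 syllables.
σ1/σ2 boundary: /lbsf/ — longest licit onset from the right is /sf/, leaving /lb/ as coda.
σ2/σ3 boundary: /sf/ — entire cluster is a permitted onset → onset /sf/, coda ∅.
σ3/σ4 boundary: /skf/ splits as /sk/ + /f/ (/f/ is the longest suffix that is a licit onset).
Putting it together: mjxlb.sfi.sfusk.fujm.
Syllable 1 is /mjxlb/ with coda /lb/, so it is closed.

closed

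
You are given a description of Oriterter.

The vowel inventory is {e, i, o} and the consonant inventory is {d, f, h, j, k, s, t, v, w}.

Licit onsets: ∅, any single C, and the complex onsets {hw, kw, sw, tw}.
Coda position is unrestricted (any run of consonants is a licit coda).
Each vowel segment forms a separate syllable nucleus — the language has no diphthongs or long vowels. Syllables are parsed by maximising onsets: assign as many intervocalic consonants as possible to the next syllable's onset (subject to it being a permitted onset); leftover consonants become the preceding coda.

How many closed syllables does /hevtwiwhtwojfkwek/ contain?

4

Vowels present: e, i, o, e; each is a nucleus, giving 4 syllables.
σ1/σ2 boundary: /vtw/ — longest licit onset from the right is /tw/, leaving /v/ as coda.
σ2/σ3 boundary: /whtw/ splits as /wh/ + /tw/ (/tw/ is the longest suffix that is a licit onset).
σ3/σ4 boundary: cluster /jfkw/ — the longest permitted-onset suffix is /kw/; onset = /kw/, preceding coda = /jf/.
Syllabification: hev.twiwh.twojf.kwek.
Classifying each syllable: /hev/ (closed), /twiwh/ (closed), /twojf/ (closed), /kwek/ (closed).
Closed syllables: 4.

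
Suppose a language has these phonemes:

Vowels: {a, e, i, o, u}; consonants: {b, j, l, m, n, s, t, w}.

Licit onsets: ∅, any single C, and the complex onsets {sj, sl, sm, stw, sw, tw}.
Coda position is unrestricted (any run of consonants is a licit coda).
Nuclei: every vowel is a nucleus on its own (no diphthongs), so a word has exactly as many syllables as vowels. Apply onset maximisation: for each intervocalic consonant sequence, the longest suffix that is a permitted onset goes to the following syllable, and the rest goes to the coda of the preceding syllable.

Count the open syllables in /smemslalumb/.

The vowels are e, a, u — 3 nuclei, so 3 syllables.
σ1/σ2 boundary: cluster /msl/ — the longest permitted-onset suffix is /sl/; onset = /sl/, preceding coda = /m/.
σ2/σ3 boundary: /l/ is a single consonant, so it becomes the next onset.
Result: smem.sla.lumb.
Classifying each syllable: /smem/ (closed), /sla/ (open), /lumb/ (closed).
Open syllables: 1.

1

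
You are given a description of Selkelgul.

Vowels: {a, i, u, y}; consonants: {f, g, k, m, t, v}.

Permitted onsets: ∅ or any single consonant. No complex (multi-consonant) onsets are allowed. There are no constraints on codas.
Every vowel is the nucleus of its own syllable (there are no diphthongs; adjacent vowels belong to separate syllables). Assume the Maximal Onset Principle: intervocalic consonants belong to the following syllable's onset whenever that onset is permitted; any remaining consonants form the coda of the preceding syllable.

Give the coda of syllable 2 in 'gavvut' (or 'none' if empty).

The vowels are a, u — 2 nuclei, so 2 syllables.
V1 /a/ – V2 /u/: /vv/; trying suffixes from longest down, /v/ is the first permitted one, so coda /v/ | onset /v/.
Syllabification: gav.vut.
Syllable 2 is /vut/: onset /v/, nucleus /u/, coda /t/.

t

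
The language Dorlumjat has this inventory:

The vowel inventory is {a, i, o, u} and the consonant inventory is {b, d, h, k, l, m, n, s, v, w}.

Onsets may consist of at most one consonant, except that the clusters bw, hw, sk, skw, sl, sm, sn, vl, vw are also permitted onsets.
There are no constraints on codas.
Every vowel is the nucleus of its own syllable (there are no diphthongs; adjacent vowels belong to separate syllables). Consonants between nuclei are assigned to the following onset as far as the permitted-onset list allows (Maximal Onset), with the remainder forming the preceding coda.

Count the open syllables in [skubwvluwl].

Vowels present: u, u; each is a nucleus, giving 2 syllables.
/u…u/ gap (V1→V2): cluster /bwvl/ — the longest permitted-onset suffix is /vl/; onset = /vl/, preceding coda = /bw/.
So the parse is skubw.vluwl.
Classifying each syllable: /skubw/ (closed), /vluwl/ (closed).
Open syllables: 0.

0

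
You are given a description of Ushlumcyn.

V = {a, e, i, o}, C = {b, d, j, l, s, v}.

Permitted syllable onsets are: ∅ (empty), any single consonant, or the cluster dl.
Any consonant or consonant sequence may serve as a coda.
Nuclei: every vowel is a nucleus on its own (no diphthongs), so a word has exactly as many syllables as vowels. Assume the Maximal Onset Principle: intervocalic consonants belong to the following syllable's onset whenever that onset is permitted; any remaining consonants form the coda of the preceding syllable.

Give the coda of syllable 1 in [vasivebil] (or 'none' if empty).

Vowels present: a, i, e, i; each is a nucleus, giving 4 syllables.
σ1/σ2 boundary: just /s/ — single C goes to the following onset.
σ2/σ3 boundary: just /v/ — single C goes to the following onset.
σ3/σ4 boundary: /b/ is a single consonant, so it becomes the next onset.
Result: va.si.ve.bil.
Syllable 1 is /va/: onset /v/, nucleus /a/, coda ∅.

none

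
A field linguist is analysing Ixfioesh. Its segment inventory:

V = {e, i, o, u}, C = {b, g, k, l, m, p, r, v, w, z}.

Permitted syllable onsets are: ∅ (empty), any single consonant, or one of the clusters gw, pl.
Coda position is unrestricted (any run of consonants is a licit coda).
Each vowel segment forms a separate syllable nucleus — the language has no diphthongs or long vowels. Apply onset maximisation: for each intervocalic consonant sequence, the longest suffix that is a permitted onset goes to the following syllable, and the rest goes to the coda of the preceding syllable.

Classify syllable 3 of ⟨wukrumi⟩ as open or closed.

Nuclei (vowels): u, u, i → 3 syllables.
/u…u/ gap (V1→V2): cluster /kr/ — the longest permitted-onset suffix is /r/; onset = /r/, preceding coda = /k/.
/u…i/ gap (V2→V3): just /m/ — single C goes to the following onset.
Syllabification: wuk.ru.mi.
Syllable 3 is /mi/; it ends in its nucleus with no coda, so it is open.

open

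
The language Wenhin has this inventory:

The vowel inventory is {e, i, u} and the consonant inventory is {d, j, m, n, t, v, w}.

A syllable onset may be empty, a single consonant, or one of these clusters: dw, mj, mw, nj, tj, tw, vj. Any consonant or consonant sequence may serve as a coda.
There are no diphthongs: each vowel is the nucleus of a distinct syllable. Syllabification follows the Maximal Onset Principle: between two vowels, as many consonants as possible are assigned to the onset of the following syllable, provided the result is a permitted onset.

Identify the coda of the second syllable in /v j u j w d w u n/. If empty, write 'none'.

n

Vowels present: u, u; each is a nucleus, giving 2 syllables.
σ1/σ2 boundary: /jwdw/; trying suffixes from longest down, /dw/ is the first permitted one, so coda /jw/ | onset /dw/.
Syllabification: vjujw.dwun.
Syllable 2 is /dwun/: onset /dw/, nucleus /u/, coda /n/.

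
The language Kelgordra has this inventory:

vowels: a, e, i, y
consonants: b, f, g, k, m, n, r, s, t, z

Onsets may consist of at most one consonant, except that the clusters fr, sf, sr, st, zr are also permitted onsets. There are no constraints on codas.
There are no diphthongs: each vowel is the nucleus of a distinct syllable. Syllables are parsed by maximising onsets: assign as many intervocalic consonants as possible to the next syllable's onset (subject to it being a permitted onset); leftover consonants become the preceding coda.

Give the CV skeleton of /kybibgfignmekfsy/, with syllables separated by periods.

The vowels are y, i, i, e, y — 5 nuclei, so 5 syllables.
V1 /y/ – V2 /i/: /b/ → onset of the next syllable (single consonants are always licit onsets).
V2 /i/ – V3 /i/: /bgf/ — longest licit onset from the right is /f/, leaving /bg/ as coda.
V3 /i/ – V4 /e/: /gnm/ splits as /gn/ + /m/ (/m/ is the longest suffix that is a licit onset).
V4 /e/ – V5 /y/: /kfs/ — longest licit onset from the right is /s/, leaving /kf/ as coda.
Result: ky.bibg.fign.mekf.sy.
Mapping each syllable to C/V: /ky/ → CV, /bibg/ → CVCC, /fign/ → CVCC, /mekf/ → CVCC, /sy/ → CV.

CV.CVCC.CVCC.CVCC.CV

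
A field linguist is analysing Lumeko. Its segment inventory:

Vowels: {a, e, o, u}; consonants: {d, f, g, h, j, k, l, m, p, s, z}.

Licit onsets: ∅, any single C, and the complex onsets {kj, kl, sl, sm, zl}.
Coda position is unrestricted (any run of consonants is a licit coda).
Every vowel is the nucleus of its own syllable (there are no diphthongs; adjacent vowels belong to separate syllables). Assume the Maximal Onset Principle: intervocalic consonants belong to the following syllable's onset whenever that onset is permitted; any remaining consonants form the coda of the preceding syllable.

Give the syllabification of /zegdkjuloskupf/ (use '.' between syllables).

Vowels present: e, u, o, u; each is a nucleus, giving 4 syllables.
σ1/σ2 boundary: /gdkj/ — longest licit onset from the right is /kj/, leaving /gd/ as coda.
σ2/σ3 boundary: /l/ → onset of the next syllable (single consonants are always licit onsets).
σ3/σ4 boundary: /sk/ — longest licit onset from the right is /k/, leaving /s/ as coda.

zegd.kju.los.kupf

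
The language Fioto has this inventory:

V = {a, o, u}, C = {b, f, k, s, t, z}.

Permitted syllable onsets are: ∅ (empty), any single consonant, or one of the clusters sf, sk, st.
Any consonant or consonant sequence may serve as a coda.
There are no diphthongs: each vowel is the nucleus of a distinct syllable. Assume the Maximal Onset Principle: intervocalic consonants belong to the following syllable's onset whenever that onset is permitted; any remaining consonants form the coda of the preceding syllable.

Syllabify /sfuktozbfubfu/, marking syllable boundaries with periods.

sfuk.tozb.fub.fu

The vowels are u, o, u, u — 4 nuclei, so 4 syllables.
Between /u/ (V1) and /o/ (V2): /kt/; trying suffixes from longest down, /t/ is the first permitted one, so coda /k/ | onset /t/.
Between /o/ (V2) and /u/ (V3): /zbf/ — longest licit onset from the right is /f/, leaving /zb/ as coda.
Between /u/ (V3) and /u/ (V4): /bf/; trying suffixes from longest down, /f/ is the first permitted one, so coda /b/ | onset /f/.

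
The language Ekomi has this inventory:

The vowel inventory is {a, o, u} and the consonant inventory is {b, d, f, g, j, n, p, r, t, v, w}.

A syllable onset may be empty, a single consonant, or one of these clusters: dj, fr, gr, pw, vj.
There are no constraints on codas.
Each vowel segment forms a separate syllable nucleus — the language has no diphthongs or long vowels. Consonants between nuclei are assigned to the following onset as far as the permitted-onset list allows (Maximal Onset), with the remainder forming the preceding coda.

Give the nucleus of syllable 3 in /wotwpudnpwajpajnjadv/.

a

The vowels are o, u, a, a, a — 5 nuclei, so 5 syllables.
The third nucleus (vowel 3 from the left) is /a/.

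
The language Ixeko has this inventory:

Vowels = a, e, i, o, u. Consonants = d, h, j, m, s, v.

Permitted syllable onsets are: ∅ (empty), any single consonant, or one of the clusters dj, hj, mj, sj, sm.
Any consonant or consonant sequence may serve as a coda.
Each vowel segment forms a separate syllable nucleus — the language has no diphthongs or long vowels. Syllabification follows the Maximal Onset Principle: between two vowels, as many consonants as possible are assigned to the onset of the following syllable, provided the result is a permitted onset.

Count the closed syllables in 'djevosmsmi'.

1

Vowels present: e, o, i; each is a nucleus, giving 3 syllables.
Between /e/ (V1) and /o/ (V2): /v/ is a single consonant, so it becomes the next onset.
Between /o/ (V2) and /i/ (V3): /smsm/ splits as /sm/ + /sm/ (/sm/ is the longest suffix that is a licit onset).
Putting it together: dje.vosm.smi.
Classifying each syllable: /dje/ (open), /vosm/ (closed), /smi/ (open).
Closed syllables: 1.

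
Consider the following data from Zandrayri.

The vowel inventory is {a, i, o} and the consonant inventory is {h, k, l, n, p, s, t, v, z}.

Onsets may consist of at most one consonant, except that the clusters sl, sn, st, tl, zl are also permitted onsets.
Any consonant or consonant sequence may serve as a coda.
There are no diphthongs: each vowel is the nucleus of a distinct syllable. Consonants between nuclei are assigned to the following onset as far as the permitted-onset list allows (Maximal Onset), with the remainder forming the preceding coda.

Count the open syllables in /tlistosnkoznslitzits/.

1

Vowels present: i, o, o, i, i; each is a nucleus, giving 5 syllables.
Between /i/ (V1) and /o/ (V2): cluster /st/ — /st/ is itself a permitted onset, so the whole cluster goes right; preceding coda = ∅.
Between /o/ (V2) and /o/ (V3): /snk/ — longest licit onset from the right is /k/, leaving /sn/ as coda.
Between /o/ (V3) and /i/ (V4): /znsl/; trying suffixes from longest down, /sl/ is the first permitted one, so coda /zn/ | onset /sl/.
Between /i/ (V4) and /i/ (V5): /tz/ splits as /t/ + /z/ (/z/ is the longest suffix that is a licit onset).
Syllabification: tli.stosn.kozn.slit.zits.
Classifying each syllable: /tli/ (open), /stosn/ (closed), /kozn/ (closed), /slit/ (closed), /zits/ (closed).
Open syllables: 1.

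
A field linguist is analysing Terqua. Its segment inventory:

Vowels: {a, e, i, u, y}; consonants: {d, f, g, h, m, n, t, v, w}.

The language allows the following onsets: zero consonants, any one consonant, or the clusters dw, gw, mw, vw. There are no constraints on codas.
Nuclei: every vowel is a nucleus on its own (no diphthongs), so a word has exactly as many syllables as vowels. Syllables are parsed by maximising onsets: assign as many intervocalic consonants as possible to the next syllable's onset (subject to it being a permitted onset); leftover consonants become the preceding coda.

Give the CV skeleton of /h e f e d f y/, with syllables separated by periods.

CV.CVC.CV

Vowels present: e, e, y; each is a nucleus, giving 3 syllables.
Between /e/ (V1) and /e/ (V2): /f/ → onset of the next syllable (single consonants are always licit onsets).
Between /e/ (V2) and /y/ (V3): cluster /df/ — the longest permitted-onset suffix is /f/; onset = /f/, preceding coda = /d/.
Syllabification: he.fed.fy.
Mapping each syllable to C/V: /he/ → CV, /fed/ → CVC, /fy/ → CV.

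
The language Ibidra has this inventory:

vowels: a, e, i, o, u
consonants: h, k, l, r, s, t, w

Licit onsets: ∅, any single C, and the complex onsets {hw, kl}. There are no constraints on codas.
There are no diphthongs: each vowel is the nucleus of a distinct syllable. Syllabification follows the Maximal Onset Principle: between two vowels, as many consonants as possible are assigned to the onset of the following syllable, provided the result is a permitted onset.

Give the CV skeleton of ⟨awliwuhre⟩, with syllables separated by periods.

VC.CV.CVC.CV

Nuclei (vowels): a, i, u, e → 4 syllables.
V1 /a/ – V2 /i/: /wl/ — longest licit onset from the right is /l/, leaving /w/ as coda.
V2 /i/ – V3 /u/: /w/ is a single consonant, so it becomes the next onset.
V3 /u/ – V4 /e/: cluster /hr/ — the longest permitted-onset suffix is /r/; onset = /r/, preceding coda = /h/.
Putting it together: aw.li.wuh.re.
Mapping each syllable to C/V: /aw/ → VC, /li/ → CV, /wuh/ → CVC, /re/ → CV.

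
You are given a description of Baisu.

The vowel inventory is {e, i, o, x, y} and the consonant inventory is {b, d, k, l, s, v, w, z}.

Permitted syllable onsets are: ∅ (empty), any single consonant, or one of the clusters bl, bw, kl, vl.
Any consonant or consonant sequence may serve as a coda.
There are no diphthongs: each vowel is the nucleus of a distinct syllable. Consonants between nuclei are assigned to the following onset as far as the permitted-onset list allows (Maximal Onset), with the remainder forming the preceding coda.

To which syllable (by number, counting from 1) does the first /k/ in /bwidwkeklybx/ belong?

2

Nuclei (vowels): i, e, y, x → 4 syllables.
/i…e/ gap (V1→V2): /dwk/ splits as /dw/ + /k/ (/k/ is the longest suffix that is a licit onset).
/e…y/ gap (V2→V3): /kl/ is a licit onset in full, so it all attaches to the next syllable.
/y…x/ gap (V3→V4): /b/ is a single consonant, so it becomes the next onset.
So the parse is bwidw.ke.kly.bx.
The first /k/ is in the onset of syllable 2 (/ke/).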